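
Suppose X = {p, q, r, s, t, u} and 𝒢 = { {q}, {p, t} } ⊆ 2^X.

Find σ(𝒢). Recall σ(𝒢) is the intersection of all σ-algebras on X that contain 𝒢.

Answer: σ(𝒢) = { ∅, {q}, {p, t}, {p, q, t}, {r, s, u}, {q, r, s, u}, {p, r, s, t, u}, X }

Check:
Initial family (4 sets): { ∅, {q}, {p, t}, X }.
Iteration 1. New:
  {p, q, t}  = {q} ∪ {p, t}
  {q, r, s, u}  = X∖{p, t}
  {p, r, s, t, u}  = X∖{q}
  |family| = 7
Iteration 2: +1 →
  {r, s, u}  = X∖{p, q, t}
  |family| = 8
Iteration 3: stable.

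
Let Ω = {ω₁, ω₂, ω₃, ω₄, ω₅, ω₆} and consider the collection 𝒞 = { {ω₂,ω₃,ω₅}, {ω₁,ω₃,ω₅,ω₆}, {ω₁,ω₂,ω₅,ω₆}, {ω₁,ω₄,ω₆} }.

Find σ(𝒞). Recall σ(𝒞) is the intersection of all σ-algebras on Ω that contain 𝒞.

Seed the family with 𝒞 together with ∅ and Ω: { {}, {ω₁,ω₄,ω₆}, {ω₂,ω₃,ω₅}, {ω₁,ω₂,ω₅,ω₆}, {ω₁,ω₃,ω₅,ω₆}, Ω }.
Pass 1. New:
  {ω₂,ω₄}  = Ω∖{ω₁,ω₃,ω₅,ω₆}
  {ω₃,ω₄}  = Ω∖{ω₁,ω₂,ω₅,ω₆}
  {ω₁,ω₂,ω₃,ω₅,ω₆}  = {ω₁,ω₃,ω₅,ω₆} ∪ {ω₂,ω₃,ω₅}
  {ω₁,ω₂,ω₄,ω₅,ω₆}  = {ω₁,ω₄,ω₆} ∪ {ω₁,ω₂,ω₅,ω₆}
  {ω₁,ω₃,ω₄,ω₅,ω₆}  = {ω₁,ω₃,ω₅,ω₆} ∪ {ω₁,ω₄,ω₆}
  — 11 sets.
Pass 2: 7 new —
  {ω₂}  = Ω∖{ω₁,ω₃,ω₄,ω₅,ω₆}
  {ω₃}  = Ω∖{ω₁,ω₂,ω₄,ω₅,ω₆}
  {ω₄}  = Ω∖{ω₁,ω₂,ω₃,ω₅,ω₆}
  {ω₂,ω₃,ω₄}  = {ω₃,ω₄} ∪ {ω₂,ω₄}
  {ω₁,ω₂,ω₄,ω₆}  = {ω₁,ω₄,ω₆} ∪ {ω₂,ω₄}
  {ω₁,ω₃,ω₄,ω₆}  = {ω₃,ω₄} ∪ {ω₁,ω₄,ω₆}
  {ω₂,ω₃,ω₄,ω₅}  = {ω₃,ω₄} ∪ {ω₂,ω₃,ω₅}
  — 18 sets.
Pass 3 (6 new):
  {ω₁,ω₆}  = Ω∖{ω₂,ω₃,ω₄,ω₅}
  {ω₂,ω₃}  = {ω₃} ∪ {ω₂}
  {ω₂,ω₅}  = Ω∖{ω₁,ω₃,ω₄,ω₆}
  {ω₃,ω₅}  = Ω∖{ω₁,ω₂,ω₄,ω₆}
  {ω₁,ω₅,ω₆}  = Ω∖{ω₂,ω₃,ω₄}
  {ω₁,ω₂,ω₃,ω₄,ω₆}  = {ω₃} ∪ {ω₁,ω₂,ω₄,ω₆}
  — 24 sets.
Pass 4 adds 7:
  {ω₅}  = Ω∖{ω₁,ω₂,ω₃,ω₄,ω₆}
  {ω₁,ω₂,ω₆}  = {ω₁,ω₆} ∪ {ω₂}
  {ω₁,ω₃,ω₆}  = {ω₁,ω₆} ∪ {ω₃}
  {ω₂,ω₄,ω₅}  = {ω₂,ω₅} ∪ {ω₄}
  {ω₃,ω₄,ω₅}  = {ω₃,ω₄} ∪ {ω₃,ω₅}
  {ω₁,ω₂,ω₃,ω₆}  = {ω₁,ω₆} ∪ {ω₂,ω₃}
  {ω₁,ω₄,ω₅,ω₆}  = Ω∖{ω₂,ω₃}
  — 31 sets.
Pass 5 (1 new):
  {ω₄,ω₅}  = Ω∖{ω₁,ω₂,ω₃,ω₆}
  — 32 sets.
Pass 6 adds nothing — fixpoint reached.

Hence σ(𝒞) has 32 members: { {}, {ω₂}, {ω₃}, {ω₄}, {ω₅}, {ω₁,ω₆}, {ω₂,ω₃}, {ω₂,ω₄}, {ω₂,ω₅}, {ω₃,ω₄}, {ω₃,ω₅}, {ω₄,ω₅}, {ω₁,ω₂,ω₆}, {ω₁,ω₃,ω₆}, {ω₁,ω₄,ω₆}, {ω₁,ω₅,ω₆}, {ω₂,ω₃,ω₄}, {ω₂,ω₃,ω₅}, {ω₂,ω₄,ω₅}, {ω₃,ω₄,ω₅}, {ω₁,ω₂,ω₃,ω₆}, {ω₁,ω₂,ω₄,ω₆}, {ω₁,ω₂,ω₅,ω₆}, {ω₁,ω₃,ω₄,ω₆}, {ω₁,ω₃,ω₅,ω₆}, {ω₁,ω₄,ω₅,ω₆}, {ω₂,ω₃,ω₄,ω₅}, {ω₁,ω₂,ω₃,ω₄,ω₆}, {ω₁,ω₂,ω₃,ω₅,ω₆}, {ω₁,ω₂,ω₄,ω₅,ω₆}, {ω₁,ω₃,ω₄,ω₅,ω₆}, Ω }.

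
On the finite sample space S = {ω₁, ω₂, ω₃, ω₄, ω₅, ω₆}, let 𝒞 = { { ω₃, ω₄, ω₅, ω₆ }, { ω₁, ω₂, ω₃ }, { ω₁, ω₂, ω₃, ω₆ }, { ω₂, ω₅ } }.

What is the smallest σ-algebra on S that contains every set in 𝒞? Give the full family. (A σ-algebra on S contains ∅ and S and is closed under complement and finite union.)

Start: 𝒞 ∪ {∅, S} = { {}, { ω₂, ω₅ }, { ω₁, ω₂, ω₃ }, { ω₁, ω₂, ω₃, ω₆ }, { ω₃, ω₄, ω₅, ω₆ }, S }.
Pass 1 (7 new):
  { ω₁, ω₂ }  = ᶜ of { ω₃, ω₄, ω₅, ω₆ }
  { ω₄, ω₅ }  = ᶜ of { ω₁, ω₂, ω₃, ω₆ }
  { ω₄, ω₅, ω₆ }  = ᶜ of { ω₁, ω₂, ω₃ }
  { ω₁, ω₂, ω₃, ω₅ }  = { ω₂, ω₅ } ∪ { ω₁, ω₂, ω₃ }
  { ω₁, ω₃, ω₄, ω₆ }  = ᶜ of { ω₂, ω₅ }
  { ω₁, ω₂, ω₃, ω₅, ω₆ }  = { ω₂, ω₅ } ∪ { ω₁, ω₂, ω₃, ω₆ }
  { ω₂, ω₃, ω₄, ω₅, ω₆ }  = { ω₂, ω₅ } ∪ { ω₃, ω₄, ω₅, ω₆ }
  — 13 sets.
Pass 2. New:
  { ω₁ }  = ᶜ of { ω₂, ω₃, ω₄, ω₅, ω₆ }
  { ω₄ }  = ᶜ of { ω₁, ω₂, ω₃, ω₅, ω₆ }
  { ω₄, ω₆ }  = ᶜ of { ω₁, ω₂, ω₃, ω₅ }
  { ω₁, ω₂, ω₅ }  = { ω₂, ω₅ } ∪ { ω₁, ω₂ }
  { ω₂, ω₄, ω₅ }  = { ω₂, ω₅ } ∪ { ω₄, ω₅ }
  { ω₁, ω₂, ω₄, ω₅ }  = { ω₁, ω₂ } ∪ { ω₄, ω₅ }
  { ω₂, ω₄, ω₅, ω₆ }  = { ω₂, ω₅ } ∪ { ω₄, ω₅, ω₆ }
  { ω₁, ω₂, ω₃, ω₄, ω₅ }  = { ω₁, ω₂, ω₃ } ∪ { ω₄, ω₅ }
  { ω₁, ω₂, ω₃, ω₄, ω₆ }  = { ω₁, ω₂, ω₃ } ∪ { ω₁, ω₃, ω₄, ω₆ }
  { ω₁, ω₂, ω₄, ω₅, ω₆ }  = { ω₁, ω₂ } ∪ { ω₄, ω₅, ω₆ }
  { ω₁, ω₃, ω₄, ω₅, ω₆ }  = { ω₃, ω₄, ω₅, ω₆ } ∪ { ω₁, ω₃, ω₄, ω₆ }
  — 24 sets.
Pass 3: 15 new —
  { ω₂ }  = ᶜ of { ω₁, ω₃, ω₄, ω₅, ω₆ }
  { ω₃ }  = ᶜ of { ω₁, ω₂, ω₄, ω₅, ω₆ }
  { ω₅ }  = ᶜ of { ω₁, ω₂, ω₃, ω₄, ω₆ }
  { ω₆ }  = ᶜ of { ω₁, ω₂, ω₃, ω₄, ω₅ }
  { ω₁, ω₃ }  = ᶜ of { ω₂, ω₄, ω₅, ω₆ }
  { ω₁, ω₄ }  = { ω₄ } ∪ { ω₁ }
  { ω₃, ω₆ }  = ᶜ of { ω₁, ω₂, ω₄, ω₅ }
  { ω₁, ω₂, ω₄ }  = { ω₁, ω₂ } ∪ { ω₄ }
  { ω₁, ω₃, ω₆ }  = ᶜ of { ω₂, ω₄, ω₅ }
  { ω₁, ω₄, ω₅ }  = { ω₄, ω₅ } ∪ { ω₁ }
  { ω₁, ω₄, ω₆ }  = { ω₄, ω₆ } ∪ { ω₁ }
  { ω₃, ω₄, ω₆ }  = ᶜ of { ω₁, ω₂, ω₅ }
  { ω₁, ω₂, ω₃, ω₄ }  = { ω₁, ω₂, ω₃ } ∪ { ω₄ }
  { ω₁, ω₂, ω₄, ω₆ }  = { ω₄, ω₆ } ∪ { ω₁, ω₂ }
  { ω₁, ω₄, ω₅, ω₆ }  = { ω₄, ω₅, ω₆ } ∪ { ω₁ }
  — 39 sets.
Pass 4 adds 23:
  { ω₁, ω₅ }  = { ω₁ } ∪ { ω₅ }
  { ω₁, ω₆ }  = { ω₁ } ∪ { ω₆ }
  { ω₂, ω₃ }  = ᶜ of { ω₁, ω₄, ω₅, ω₆ }
  { ω₂, ω₄ }  = { ω₂ } ∪ { ω₄ }
  { ω₂, ω₆ }  = { ω₂ } ∪ { ω₆ }
  { ω₃, ω₄ }  = { ω₃ } ∪ { ω₄ }
  { ω₃, ω₅ }  = ᶜ of { ω₁, ω₂, ω₄, ω₆ }
  { ω₅, ω₆ }  = ᶜ of { ω₁, ω₂, ω₃, ω₄ }
  { ω₁, ω₂, ω₆ }  = { ω₁, ω₂ } ∪ { ω₆ }
  { ω₁, ω₃, ω₄ }  = { ω₁, ω₃ } ∪ { ω₄ }
  { ω₁, ω₃, ω₅ }  = { ω₁, ω₃ } ∪ { ω₅ }
  { ω₂, ω₃, ω₅ }  = ᶜ of { ω₁, ω₄, ω₆ }
  { ω₂, ω₃, ω₆ }  = ᶜ of { ω₁, ω₄, ω₅ }
  { ω₂, ω₄, ω₆ }  = { ω₂ } ∪ { ω₄, ω₆ }
  { ω₂, ω₅, ω₆ }  = { ω₂, ω₅ } ∪ { ω₆ }
  { ω₃, ω₄, ω₅ }  = { ω₄, ω₅ } ∪ { ω₃ }
  { ω₃, ω₅, ω₆ }  = ᶜ of { ω₁, ω₂, ω₄ }
  { ω₁, ω₂, ω₅, ω₆ }  = { ω₁, ω₂, ω₅ } ∪ { ω₆ }
  { ω₁, ω₃, ω₄, ω₅ }  = { ω₄, ω₅ } ∪ { ω₁, ω₃ }
  { ω₁, ω₃, ω₅, ω₆ }  = { ω₁, ω₃, ω₆ } ∪ { ω₅ }
  { ω₂, ω₃, ω₄, ω₅ }  = { ω₂, ω₄, ω₅ } ∪ { ω₃ }
  { ω₂, ω₃, ω₄, ω₆ }  = { ω₂ } ∪ { ω₃, ω₄, ω₆ }
  { ω₂, ω₃, ω₅, ω₆ }  = ᶜ of { ω₁, ω₄ }
  — 62 sets.
Pass 5 (2 new):
  { ω₁, ω₅, ω₆ }  = { ω₅, ω₆ } ∪ { ω₁, ω₆ }
  { ω₂, ω₃, ω₄ }  = { ω₃, ω₄ } ∪ { ω₂ }
  — 64 sets.
Pass 6: no new sets; the family is a σ-algebra.

Therefore σ(𝒞) = { {}, { ω₁ }, { ω₂ }, { ω₃ }, { ω₄ }, { ω₅ }, { ω₆ }, { ω₁, ω₂ }, { ω₁, ω₃ }, { ω₁, ω₄ }, { ω₁, ω₅ }, { ω₁, ω₆ }, { ω₂, ω₃ }, { ω₂, ω₄ }, { ω₂, ω₅ }, { ω₂, ω₆ }, { ω₃, ω₄ }, { ω₃, ω₅ }, { ω₃, ω₆ }, { ω₄, ω₅ }, { ω₄, ω₆ }, { ω₅, ω₆ }, { ω₁, ω₂, ω₃ }, { ω₁, ω₂, ω₄ }, { ω₁, ω₂, ω₅ }, { ω₁, ω₂, ω₆ }, { ω₁, ω₃, ω₄ }, { ω₁, ω₃, ω₅ }, { ω₁, ω₃, ω₆ }, { ω₁, ω₄, ω₅ }, { ω₁, ω₄, ω₆ }, { ω₁, ω₅, ω₆ }, { ω₂, ω₃, ω₄ }, { ω₂, ω₃, ω₅ }, { ω₂, ω₃, ω₆ }, { ω₂, ω₄, ω₅ }, { ω₂, ω₄, ω₆ }, { ω₂, ω₅, ω₆ }, { ω₃, ω₄, ω₅ }, { ω₃, ω₄, ω₆ }, { ω₃, ω₅, ω₆ }, { ω₄, ω₅, ω₆ }, { ω₁, ω₂, ω₃, ω₄ }, { ω₁, ω₂, ω₃, ω₅ }, { ω₁, ω₂, ω₃, ω₆ }, { ω₁, ω₂, ω₄, ω₅ }, { ω₁, ω₂, ω₄, ω₆ }, { ω₁, ω₂, ω₅, ω₆ }, { ω₁, ω₃, ω₄, ω₅ }, { ω₁, ω₃, ω₄, ω₆ }, { ω₁, ω₃, ω₅, ω₆ }, { ω₁, ω₄, ω₅, ω₆ }, { ω₂, ω₃, ω₄, ω₅ }, { ω₂, ω₃, ω₄, ω₆ }, { ω₂, ω₃, ω₅, ω₆ }, { ω₂, ω₄, ω₅, ω₆ }, { ω₃, ω₄, ω₅, ω₆ }, { ω₁, ω₂, ω₃, ω₄, ω₅ }, { ω₁, ω₂, ω₃, ω₄, ω₆ }, { ω₁, ω₂, ω₃, ω₅, ω₆ }, { ω₁, ω₂, ω₄, ω₅, ω₆ }, { ω₁, ω₃, ω₄, ω₅, ω₆ }, { ω₂, ω₃, ω₄, ω₅, ω₆ }, S } (|σ(𝒞)| = 64).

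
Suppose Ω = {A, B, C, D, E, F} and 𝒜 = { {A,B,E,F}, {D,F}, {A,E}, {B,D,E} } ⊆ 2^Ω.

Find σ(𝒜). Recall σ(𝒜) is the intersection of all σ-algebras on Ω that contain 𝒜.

Initial family (6 sets): { {}, {A,E}, {D,F}, {B,D,E}, {A,B,E,F}, Ω }.
Step 1 (8 new):
  {C,D}  = complement {A,B,E,F}
  {A,C,F}  = complement {B,D,E}
  {A,B,C,E}  = complement {D,F}
  {A,B,D,E}  = {A,E} ∪ {B,D,E}
  {A,D,E,F}  = {A,E} ∪ {D,F}
  {B,C,D,F}  = complement {A,E}
  {B,D,E,F}  = {D,F} ∪ {B,D,E}
  {A,B,D,E,F}  = {D,F} ∪ {A,B,E,F}
  [14 total]
Step 2: +14 →
  {C}  = complement {A,B,D,E,F}
  {A,C}  = complement {B,D,E,F}
  {B,C}  = complement {A,D,E,F}
  {C,F}  = complement {A,B,D,E}
  {C,D,F}  = {C,D} ∪ {D,F}
  {A,C,D,E}  = {C,D} ∪ {A,E}
  {A,C,D,F}  = {C,D} ∪ {A,C,F}
  {A,C,E,F}  = {A,C,F} ∪ {A,E}
  {B,C,D,E}  = {C,D} ∪ {B,D,E}
  {A,B,C,D,E}  = {C,D} ∪ {A,B,D,E}
  {A,B,C,D,F}  = {A,C,F} ∪ {B,C,D,F}
  {A,B,C,E,F}  = {A,C,F} ∪ {A,B,C,E}
  {A,C,D,E,F}  = {C,D} ∪ {A,D,E,F}
  {B,C,D,E,F}  = {C,D} ∪ {B,D,E,F}
  [28 total]
Step 3: +16 →
  {A}  = complement {B,C,D,E,F}
  {B}  = complement {A,C,D,E,F}
  {D}  = complement {A,B,C,E,F}
  {E}  = complement {A,B,C,D,F}
  {F}  = complement {A,B,C,D,E}
  {A,F}  = complement {B,C,D,E}
  {B,D}  = complement {A,C,E,F}
  {B,E}  = complement {A,C,D,F}
  {B,F}  = complement {A,C,D,E}
  {A,B,C}  = {A,C} ∪ {B,C}
  {A,B,E}  = complement {C,D,F}
  {A,C,D}  = {C,D} ∪ {A,C}
  {A,C,E}  = {A,C} ∪ {A,E}
  {B,C,D}  = {C,D} ∪ {B,C}
  {B,C,F}  = {B,C} ∪ {C,F}
  {A,B,C,F}  = {A,C,F} ∪ {B,C}
  [44 total]
Step 4: 20 new —
  {A,B}  = {B} ∪ {A}
  {A,D}  = {D} ∪ {A}
  {C,E}  = {C} ∪ {E}
  {D,E}  = complement {A,B,C,F}
  {E,F}  = {F} ∪ {E}
  {A,B,D}  = {A} ∪ {B,D}
  {A,B,F}  = {A,F} ∪ {B}
  {A,D,E}  = complement {B,C,F}
  {A,D,F}  = {A,F} ∪ {D}
  {A,E,F}  = complement {B,C,D}
  {B,C,E}  = {C} ∪ {B,E}
  {B,D,F}  = complement {A,C,E}
  {B,E,F}  = complement {A,C,D}
  {C,D,E}  = {C,D} ∪ {E}
  {C,E,F}  = {C,F} ∪ {E}
  {D,E,F}  = complement {A,B,C}
  {A,B,C,D}  = {C,D} ∪ {A,B,C}
  {A,B,D,F}  = {A,F} ∪ {B,D}
  {B,C,E,F}  = {B,C,F} ∪ {B,E}
  {C,D,E,F}  = {C,D,F} ∪ {E}
  [64 total]
Step 5 adds nothing — fixpoint reached.

Therefore σ(𝒜) = { {}, {A}, {B}, {C}, {D}, {E}, {F}, {A,B}, {A,C}, {A,D}, {A,E}, {A,F}, {B,C}, {B,D}, {B,E}, {B,F}, {C,D}, {C,E}, {C,F}, {D,E}, {D,F}, {E,F}, {A,B,C}, {A,B,D}, {A,B,E}, {A,B,F}, {A,C,D}, {A,C,E}, {A,C,F}, {A,D,E}, {A,D,F}, {A,E,F}, {B,C,D}, {B,C,E}, {B,C,F}, {B,D,E}, {B,D,F}, {B,E,F}, {C,D,E}, {C,D,F}, {C,E,F}, {D,E,F}, {A,B,C,D}, {A,B,C,E}, {A,B,C,F}, {A,B,D,E}, {A,B,D,F}, {A,B,E,F}, {A,C,D,E}, {A,C,D,F}, {A,C,E,F}, {A,D,E,F}, {B,C,D,E}, {B,C,D,F}, {B,C,E,F}, {B,D,E,F}, {C,D,E,F}, {A,B,C,D,E}, {A,B,C,D,F}, {A,B,C,E,F}, {A,B,D,E,F}, {A,C,D,E,F}, {B,C,D,E,F}, Ω } (|σ(𝒜)| = 64).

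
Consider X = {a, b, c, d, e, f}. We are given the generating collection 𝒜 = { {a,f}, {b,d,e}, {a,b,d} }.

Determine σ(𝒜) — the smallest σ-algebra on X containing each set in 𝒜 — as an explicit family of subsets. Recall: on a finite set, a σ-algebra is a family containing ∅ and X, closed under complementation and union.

σ(𝒜) (32 sets): { ∅, {a}, {c}, {e}, {f}, {a,c}, {a,e}, {a,f}, {b,d}, {c,e}, {c,f}, {e,f}, {a,b,d}, {a,c,e}, {a,c,f}, {a,e,f}, {b,c,d}, {b,d,e}, {b,d,f}, {c,e,f}, {a,b,c,d}, {a,b,d,e}, {a,b,d,f}, {a,c,e,f}, {b,c,d,e}, {b,c,d,f}, {b,d,e,f}, {a,b,c,d,e}, {a,b,c,d,f}, {a,b,d,e,f}, {b,c,d,e,f}, X }

Working:
Initial family (5 sets): { ∅, {a,f}, {a,b,d}, {b,d,e}, X }.
Pass 1: +6 →
  {a,c,f}  = X∖{b,d,e}
  {c,e,f}  = X∖{a,b,d}
  {a,b,d,e}  = {a,b,d} ∪ {b,d,e}
  {a,b,d,f}  = {a,f} ∪ {a,b,d}
  {b,c,d,e}  = X∖{a,f}
  {a,b,d,e,f}  = {a,f} ∪ {b,d,e}
  — 11 sets.
Pass 2 adds 7:
  {c}  = X∖{a,b,d,e,f}
  {c,e}  = X∖{a,b,d,f}
  {c,f}  = X∖{a,b,d,e}
  {a,c,e,f}  = {a,c,f} ∪ {c,e,f}
  {a,b,c,d,e}  = {b,c,d,e} ∪ {a,b,d,e}
  {a,b,c,d,f}  = {a,b,d,f} ∪ {a,c,f}
  {b,c,d,e,f}  = {b,c,d,e} ∪ {c,e,f}
  — 18 sets.
Pass 3: 5 new —
  {a}  = X∖{b,c,d,e,f}
  {e}  = X∖{a,b,c,d,f}
  {f}  = X∖{a,b,c,d,e}
  {b,d}  = X∖{a,c,e,f}
  {a,b,c,d}  = {c} ∪ {a,b,d}
  — 23 sets.
Pass 4: 9 new —
  {a,c}  = {c} ∪ {a}
  {a,e}  = {e} ∪ {a}
  {e,f}  = X∖{a,b,c,d}
  {a,c,e}  = {c,e} ∪ {a}
  {a,e,f}  = {a,f} ∪ {e}
  {b,c,d}  = {c} ∪ {b,d}
  {b,d,f}  = {f} ∪ {b,d}
  {b,c,d,f}  = {c,f} ∪ {b,d}
  {b,d,e,f}  = {f} ∪ {b,d,e}
  — 32 sets.
After Pass 5 the family is unchanged; done.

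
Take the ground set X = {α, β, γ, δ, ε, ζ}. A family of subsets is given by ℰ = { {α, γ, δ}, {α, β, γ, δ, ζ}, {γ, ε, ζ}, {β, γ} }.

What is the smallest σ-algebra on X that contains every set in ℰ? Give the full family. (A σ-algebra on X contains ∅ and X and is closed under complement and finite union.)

Seed the family with ℰ together with ∅ and X: { {}, {β, γ}, {α, γ, δ}, {γ, ε, ζ}, {α, β, γ, δ, ζ}, X }.
Round 1: 7 new —
  {ε}  = {α, β, γ, δ, ζ}ᶜ
  {α, β, δ}  = {γ, ε, ζ}ᶜ
  {β, ε, ζ}  = {α, γ, δ}ᶜ
  {α, β, γ, δ}  = {α, γ, δ} ∪ {β, γ}
  {α, δ, ε, ζ}  = {β, γ}ᶜ
  {β, γ, ε, ζ}  = {β, γ} ∪ {γ, ε, ζ}
  {α, γ, δ, ε, ζ}  = {α, γ, δ} ∪ {γ, ε, ζ}
  — 13 sets.
Round 2: +8 →
  {β}  = {α, γ, δ, ε, ζ}ᶜ
  {α, δ}  = {β, γ, ε, ζ}ᶜ
  {ε, ζ}  = {α, β, γ, δ}ᶜ
  {β, γ, ε}  = {ε} ∪ {β, γ}
  {α, β, δ, ε}  = {α, β, δ} ∪ {ε}
  {α, γ, δ, ε}  = {ε} ∪ {α, γ, δ}
  {α, β, γ, δ, ε}  = {ε} ∪ {α, β, γ, δ}
  {α, β, δ, ε, ζ}  = {α, δ, ε, ζ} ∪ {β, ε, ζ}
  — 21 sets.
Round 3: +7 →
  {γ}  = {α, β, δ, ε, ζ}ᶜ
  {ζ}  = {α, β, γ, δ, ε}ᶜ
  {β, ε}  = {β} ∪ {ε}
  {β, ζ}  = {α, γ, δ, ε}ᶜ
  {γ, ζ}  = {α, β, δ, ε}ᶜ
  {α, δ, ε}  = {α, δ} ∪ {ε}
  {α, δ, ζ}  = {β, γ, ε}ᶜ
  — 28 sets.
Round 4. New:
  {γ, ε}  = {ε} ∪ {γ}
  {β, γ, ζ}  = {α, δ, ε}ᶜ
  {α, β, δ, ζ}  = {β} ∪ {α, δ, ζ}
  {α, γ, δ, ζ}  = {β, ε}ᶜ
  — 32 sets.
Round 5: no new sets; the family is a σ-algebra.

|σ(ℰ)| = 32.  σ(ℰ) = { {}, {β}, {γ}, {ε}, {ζ}, {α, δ}, {β, γ}, {β, ε}, {β, ζ}, {γ, ε}, {γ, ζ}, {ε, ζ}, {α, β, δ}, {α, γ, δ}, {α, δ, ε}, {α, δ, ζ}, {β, γ, ε}, {β, γ, ζ}, {β, ε, ζ}, {γ, ε, ζ}, {α, β, γ, δ}, {α, β, δ, ε}, {α, β, δ, ζ}, {α, γ, δ, ε}, {α, γ, δ, ζ}, {α, δ, ε, ζ}, {β, γ, ε, ζ}, {α, β, γ, δ, ε}, {α, β, γ, δ, ζ}, {α, β, δ, ε, ζ}, {α, γ, δ, ε, ζ}, X }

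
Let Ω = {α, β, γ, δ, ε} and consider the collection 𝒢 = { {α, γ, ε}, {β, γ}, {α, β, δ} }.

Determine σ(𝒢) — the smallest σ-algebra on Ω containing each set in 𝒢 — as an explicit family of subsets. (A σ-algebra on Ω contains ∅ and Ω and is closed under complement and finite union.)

Answer: σ(𝒢) = { {}, {α}, {β}, {γ}, {δ}, {ε}, {α, β}, {α, γ}, {α, δ}, {α, ε}, {β, γ}, {β, δ}, {β, ε}, {γ, δ}, {γ, ε}, {δ, ε}, {α, β, γ}, {α, β, δ}, {α, β, ε}, {α, γ, δ}, {α, γ, ε}, {α, δ, ε}, {β, γ, δ}, {β, γ, ε}, {β, δ, ε}, {γ, δ, ε}, {α, β, γ, δ}, {α, β, γ, ε}, {α, β, δ, ε}, {α, γ, δ, ε}, {β, γ, δ, ε}, Ω }

Check:
Begin from { {}, {β, γ}, {α, β, δ}, {α, γ, ε}, Ω } (that is, 𝒢 plus ∅ and Ω).
Step 1: 5 new —
  {β, δ}  = complement {α, γ, ε}
  {γ, ε}  = complement {α, β, δ}
  {α, δ, ε}  = complement {β, γ}
  {α, β, γ, δ}  = {β, γ} ∪ {α, β, δ}
  {α, β, γ, ε}  = {β, γ} ∪ {α, γ, ε}
  [10 total]
Step 2. New:
  {δ}  = complement {α, β, γ, ε}
  {ε}  = complement {α, β, γ, δ}
  {β, γ, δ}  = {β, γ} ∪ {β, δ}
  {β, γ, ε}  = {β, γ} ∪ {γ, ε}
  {α, β, δ, ε}  = {α, δ, ε} ∪ {α, β, δ}
  {α, γ, δ, ε}  = {α, δ, ε} ∪ {α, γ, ε}
  {β, γ, δ, ε}  = {γ, ε} ∪ {β, δ}
  [17 total]
Step 3: 8 new —
  {α}  = complement {β, γ, δ, ε}
  {β}  = complement {α, γ, δ, ε}
  {γ}  = complement {α, β, δ, ε}
  {α, δ}  = complement {β, γ, ε}
  {α, ε}  = complement {β, γ, δ}
  {δ, ε}  = {δ} ∪ {ε}
  {β, δ, ε}  = {β, δ} ∪ {ε}
  {γ, δ, ε}  = {δ} ∪ {γ, ε}
  [25 total]
Step 4: 7 new —
  {α, β}  = complement {γ, δ, ε}
  {α, γ}  = complement {β, δ, ε}
  {β, ε}  = {β} ∪ {ε}
  {γ, δ}  = {γ} ∪ {δ}
  {α, β, γ}  = complement {δ, ε}
  {α, β, ε}  = {β} ∪ {α, ε}
  {α, γ, δ}  = {γ} ∪ {α, δ}
  [32 total]
Step 5 adds nothing — fixpoint reached.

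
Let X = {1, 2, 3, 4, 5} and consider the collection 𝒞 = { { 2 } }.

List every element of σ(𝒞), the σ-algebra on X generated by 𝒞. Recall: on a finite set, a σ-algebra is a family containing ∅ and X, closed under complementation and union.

Start: 𝒞 ∪ {∅, X} = { {  }, { 2 }, X }.
Pass 1: 1 new —
  { 1, 3, 4, 5 }  = complement { 2 }
  — 4 sets.
Pass 2: closed — nothing new.

Therefore σ(𝒞) = { {  }, { 2 }, { 1, 3, 4, 5 }, X } (|σ(𝒞)| = 4).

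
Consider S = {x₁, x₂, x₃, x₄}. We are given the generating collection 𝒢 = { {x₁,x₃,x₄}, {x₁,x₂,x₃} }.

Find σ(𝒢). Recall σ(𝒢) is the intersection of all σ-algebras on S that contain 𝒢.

σ(𝒢) (8 sets): { ∅, {x₂}, {x₄}, {x₁,x₃}, {x₂,x₄}, {x₁,x₂,x₃}, {x₁,x₃,x₄}, S }

Trace:
Start: 𝒢 ∪ {∅, S} = { ∅, {x₁,x₂,x₃}, {x₁,x₃,x₄}, S }.
Round 1: 2 new —
  {x₂}  = S∖{x₁,x₃,x₄}
  {x₄}  = S∖{x₁,x₂,x₃}
  [6 total]
Round 2: +1 →
  {x₂,x₄}  = {x₄} ∪ {x₂}
  [7 total]
Round 3. New:
  {x₁,x₃}  = S∖{x₂,x₄}
  [8 total]
Round 4: no new sets; the family is a σ-algebra.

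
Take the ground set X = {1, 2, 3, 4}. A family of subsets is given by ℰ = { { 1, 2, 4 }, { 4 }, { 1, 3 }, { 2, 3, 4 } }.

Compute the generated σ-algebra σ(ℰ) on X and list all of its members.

σ(ℰ) = { ∅, { 1 }, { 2 }, { 3 }, { 4 }, { 1, 2 }, { 1, 3 }, { 1, 4 }, { 2, 3 }, { 2, 4 }, { 3, 4 }, { 1, 2, 3 }, { 1, 2, 4 }, { 1, 3, 4 }, { 2, 3, 4 }, X }

Trace:
Start: ℰ ∪ {∅, X} = { ∅, { 4 }, { 1, 3 }, { 1, 2, 4 }, { 2, 3, 4 }, X }.
Round 1. New:
  { 1 }  = X∖{ 2, 3, 4 }
  { 3 }  = X∖{ 1, 2, 4 }
  { 2, 4 }  = X∖{ 1, 3 }
  { 1, 2, 3 }  = X∖{ 4 }
  { 1, 3, 4 }  = { 1, 3 } ∪ { 4 }
  [11 total]
Round 2 adds 3:
  { 2 }  = X∖{ 1, 3, 4 }
  { 1, 4 }  = { 4 } ∪ { 1 }
  { 3, 4 }  = { 3 } ∪ { 4 }
  [14 total]
Round 3: +2 →
  { 1, 2 }  = X∖{ 3, 4 }
  { 2, 3 }  = X∖{ 1, 4 }
  [16 total]
Round 4: no new sets; the family is a σ-algebra.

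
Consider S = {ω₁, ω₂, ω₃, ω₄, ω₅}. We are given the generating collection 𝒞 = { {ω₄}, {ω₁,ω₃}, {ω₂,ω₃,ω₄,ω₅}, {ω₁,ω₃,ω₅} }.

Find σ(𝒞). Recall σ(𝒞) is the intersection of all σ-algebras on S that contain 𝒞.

Start: 𝒞 ∪ {∅, S} = { {}, {ω₄}, {ω₁,ω₃}, {ω₁,ω₃,ω₅}, {ω₂,ω₃,ω₄,ω₅}, S }.
Round 1 adds 6:
  {ω₁}  = S∖{ω₂,ω₃,ω₄,ω₅}
  {ω₂,ω₄}  = S∖{ω₁,ω₃,ω₅}
  {ω₁,ω₃,ω₄}  = {ω₁,ω₃} ∪ {ω₄}
  {ω₂,ω₄,ω₅}  = S∖{ω₁,ω₃}
  {ω₁,ω₂,ω₃,ω₅}  = S∖{ω₄}
  {ω₁,ω₃,ω₄,ω₅}  = {ω₄} ∪ {ω₁,ω₃,ω₅}
  |family| = 12
Round 2: +6 →
  {ω₂}  = S∖{ω₁,ω₃,ω₄,ω₅}
  {ω₁,ω₄}  = {ω₄} ∪ {ω₁}
  {ω₂,ω₅}  = S∖{ω₁,ω₃,ω₄}
  {ω₁,ω₂,ω₄}  = {ω₂,ω₄} ∪ {ω₁}
  {ω₁,ω₂,ω₃,ω₄}  = {ω₁,ω₃,ω₄} ∪ {ω₂,ω₄}
  {ω₁,ω₂,ω₄,ω₅}  = {ω₂,ω₄,ω₅} ∪ {ω₁}
  |family| = 18
Round 3. New:
  {ω₃}  = S∖{ω₁,ω₂,ω₄,ω₅}
  {ω₅}  = S∖{ω₁,ω₂,ω₃,ω₄}
  {ω₁,ω₂}  = {ω₂} ∪ {ω₁}
  {ω₃,ω₅}  = S∖{ω₁,ω₂,ω₄}
  {ω₁,ω₂,ω₃}  = {ω₁,ω₃} ∪ {ω₂}
  {ω₁,ω₂,ω₅}  = {ω₂,ω₅} ∪ {ω₁}
  {ω₂,ω₃,ω₅}  = S∖{ω₁,ω₄}
  |family| = 25
Round 4: +7 →
  {ω₁,ω₅}  = {ω₅} ∪ {ω₁}
  {ω₂,ω₃}  = {ω₂} ∪ {ω₃}
  {ω₃,ω₄}  = S∖{ω₁,ω₂,ω₅}
  {ω₄,ω₅}  = S∖{ω₁,ω₂,ω₃}
  {ω₁,ω₄,ω₅}  = {ω₅} ∪ {ω₁,ω₄}
  {ω₂,ω₃,ω₄}  = {ω₃} ∪ {ω₂,ω₄}
  {ω₃,ω₄,ω₅}  = S∖{ω₁,ω₂}
  |family| = 32
Round 5: no new sets; the family is a σ-algebra.

σ(𝒞) = { {}, {ω₁}, {ω₂}, {ω₃}, {ω₄}, {ω₅}, {ω₁,ω₂}, {ω₁,ω₃}, {ω₁,ω₄}, {ω₁,ω₅}, {ω₂,ω₃}, {ω₂,ω₄}, {ω₂,ω₅}, {ω₃,ω₄}, {ω₃,ω₅}, {ω₄,ω₅}, {ω₁,ω₂,ω₃}, {ω₁,ω₂,ω₄}, {ω₁,ω₂,ω₅}, {ω₁,ω₃,ω₄}, {ω₁,ω₃,ω₅}, {ω₁,ω₄,ω₅}, {ω₂,ω₃,ω₄}, {ω₂,ω₃,ω₅}, {ω₂,ω₄,ω₅}, {ω₃,ω₄,ω₅}, {ω₁,ω₂,ω₃,ω₄}, {ω₁,ω₂,ω₃,ω₅}, {ω₁,ω₂,ω₄,ω₅}, {ω₁,ω₃,ω₄,ω₅}, {ω₂,ω₃,ω₄,ω₅}, S }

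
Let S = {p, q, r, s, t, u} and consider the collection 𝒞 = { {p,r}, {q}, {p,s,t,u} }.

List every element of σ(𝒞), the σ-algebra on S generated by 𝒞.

σ(𝒞) = { ∅, {p}, {q}, {r}, {p,q}, {p,r}, {q,r}, {p,q,r}, {s,t,u}, {p,s,t,u}, {q,s,t,u}, {r,s,t,u}, {p,q,s,t,u}, {p,r,s,t,u}, {q,r,s,t,u}, S }

Check:
Start: 𝒞 ∪ {∅, S} = { ∅, {q}, {p,r}, {p,s,t,u}, S }.
Round 1: +5 →
  {q,r}  = ᶜ of {p,s,t,u}
  {p,q,r}  = {p,r} ∪ {q}
  {q,s,t,u}  = ᶜ of {p,r}
  {p,q,s,t,u}  = {p,s,t,u} ∪ {q}
  {p,r,s,t,u}  = ᶜ of {q}
  (now 10)
Round 2. New:
  {r}  = ᶜ of {p,q,s,t,u}
  {s,t,u}  = ᶜ of {p,q,r}
  {q,r,s,t,u}  = {q,s,t,u} ∪ {q,r}
  (now 13)
Round 3: +2 →
  {p}  = ᶜ of {q,r,s,t,u}
  {r,s,t,u}  = {r} ∪ {s,t,u}
  (now 15)
Round 4. New:
  {p,q}  = ᶜ of {r,s,t,u}
  (now 16)
Round 5: stable.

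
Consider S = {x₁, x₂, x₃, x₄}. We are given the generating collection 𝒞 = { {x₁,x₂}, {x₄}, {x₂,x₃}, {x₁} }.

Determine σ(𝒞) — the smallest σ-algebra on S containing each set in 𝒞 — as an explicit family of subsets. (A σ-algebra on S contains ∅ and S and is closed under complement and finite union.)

σ(𝒞) = { {}, {x₁}, {x₂}, {x₃}, {x₄}, {x₁,x₂}, {x₁,x₃}, {x₁,x₄}, {x₂,x₃}, {x₂,x₄}, {x₃,x₄}, {x₁,x₂,x₃}, {x₁,x₂,x₄}, {x₁,x₃,x₄}, {x₂,x₃,x₄}, S }

Check:
Seed the family with 𝒞 together with ∅ and S: { {}, {x₁}, {x₄}, {x₁,x₂}, {x₂,x₃}, S }.
Step 1: +5 →
  {x₁,x₄}  = ᶜ of {x₂,x₃}
  {x₃,x₄}  = ᶜ of {x₁,x₂}
  {x₁,x₂,x₃}  = ᶜ of {x₄}
  {x₁,x₂,x₄}  = {x₁,x₂} ∪ {x₄}
  {x₂,x₃,x₄}  = ᶜ of {x₁}
  (now 11)
Step 2. New:
  {x₃}  = ᶜ of {x₁,x₂,x₄}
  {x₁,x₃,x₄}  = {x₃,x₄} ∪ {x₁,x₄}
  (now 13)
Step 3 adds 2:
  {x₂}  = ᶜ of {x₁,x₃,x₄}
  {x₁,x₃}  = {x₃} ∪ {x₁}
  (now 15)
Step 4 adds 1:
  {x₂,x₄}  = ᶜ of {x₁,x₃}
  (now 16)
Step 5: closed — nothing new.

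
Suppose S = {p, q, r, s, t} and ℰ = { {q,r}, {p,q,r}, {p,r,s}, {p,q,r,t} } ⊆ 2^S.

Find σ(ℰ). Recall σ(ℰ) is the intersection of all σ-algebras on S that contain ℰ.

Seed the family with ℰ together with ∅ and S: { ∅, {q,r}, {p,q,r}, {p,r,s}, {p,q,r,t}, S }.
Iteration 1 adds 5:
  {s}  = ᶜ of {p,q,r,t}
  {q,t}  = ᶜ of {p,r,s}
  {s,t}  = ᶜ of {p,q,r}
  {p,s,t}  = ᶜ of {q,r}
  {p,q,r,s}  = {p,r,s} ∪ {p,q,r}
  [11 total]
Iteration 2 (7 new):
  {t}  = ᶜ of {p,q,r,s}
  {q,r,s}  = {q,r} ∪ {s}
  {q,r,t}  = {q,t} ∪ {q,r}
  {q,s,t}  = {q,t} ∪ {s,t}
  {p,q,s,t}  = {p,s,t} ∪ {q,t}
  {p,r,s,t}  = {p,s,t} ∪ {p,r,s}
  {q,r,s,t}  = {s,t} ∪ {q,r}
  [18 total]
Iteration 3 adds 6:
  {p}  = ᶜ of {q,r,s,t}
  {q}  = ᶜ of {p,r,s,t}
  {r}  = ᶜ of {p,q,s,t}
  {p,r}  = ᶜ of {q,s,t}
  {p,s}  = ᶜ of {q,r,t}
  {p,t}  = ᶜ of {q,r,s}
  [24 total]
Iteration 4 (8 new):
  {p,q}  = {q} ∪ {p}
  {q,s}  = {q} ∪ {s}
  {r,s}  = {r} ∪ {s}
  {r,t}  = {t} ∪ {r}
  {p,q,s}  = {q} ∪ {p,s}
  {p,q,t}  = {q,t} ∪ {p,t}
  {p,r,t}  = {t} ∪ {p,r}
  {r,s,t}  = {s,t} ∪ {r}
  [32 total]
Iteration 5: no new sets; the family is a σ-algebra.

Therefore σ(ℰ) = { ∅, {p}, {q}, {r}, {s}, {t}, {p,q}, {p,r}, {p,s}, {p,t}, {q,r}, {q,s}, {q,t}, {r,s}, {r,t}, {s,t}, {p,q,r}, {p,q,s}, {p,q,t}, {p,r,s}, {p,r,t}, {p,s,t}, {q,r,s}, {q,r,t}, {q,s,t}, {r,s,t}, {p,q,r,s}, {p,q,r,t}, {p,q,s,t}, {p,r,s,t}, {q,r,s,t}, S } (|σ(ℰ)| = 32).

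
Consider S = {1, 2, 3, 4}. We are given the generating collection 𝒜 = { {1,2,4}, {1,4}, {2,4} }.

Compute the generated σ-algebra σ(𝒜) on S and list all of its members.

|σ(𝒜)| = 16.  σ(𝒜) = { ∅, {1}, {2}, {3}, {4}, {1,2}, {1,3}, {1,4}, {2,3}, {2,4}, {3,4}, {1,2,3}, {1,2,4}, {1,3,4}, {2,3,4}, S }

Working:
Begin from { ∅, {1,4}, {2,4}, {1,2,4}, S } (that is, 𝒜 plus ∅ and S).
Iteration 1: 3 new —
  {3}  = S∖{1,2,4}
  {1,3}  = S∖{2,4}
  {2,3}  = S∖{1,4}
Iteration 2 adds 3:
  {1,2,3}  = {1,3} ∪ {2,3}
  {1,3,4}  = {3} ∪ {1,4}
  {2,3,4}  = {3} ∪ {2,4}
Iteration 3: +3 →
  {1}  = S∖{2,3,4}
  {2}  = S∖{1,3,4}
  {4}  = S∖{1,2,3}
Iteration 4 adds 2:
  {1,2}  = {2} ∪ {1}
  {3,4}  = {3} ∪ {4}
Iteration 5: closed — nothing new.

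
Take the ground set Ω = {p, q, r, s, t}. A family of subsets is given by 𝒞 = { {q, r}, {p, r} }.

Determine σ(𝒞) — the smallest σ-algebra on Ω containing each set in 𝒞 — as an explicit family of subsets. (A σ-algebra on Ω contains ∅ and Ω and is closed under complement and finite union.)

Take S₀ = 𝒞 ∪ {∅, Ω} = { {}, {p, r}, {q, r}, Ω }.
Iteration 1: 3 new —
  {p, q, r}  = {q, r} ∪ {p, r}
  {p, s, t}  = {q, r}ᶜ
  {q, s, t}  = {p, r}ᶜ
  [7 total]
Iteration 2 adds 4:
  {s, t}  = {p, q, r}ᶜ
  {p, q, s, t}  = {p, s, t} ∪ {q, s, t}
  {p, r, s, t}  = {p, s, t} ∪ {p, r}
  {q, r, s, t}  = {q, r} ∪ {q, s, t}
  [11 total]
Iteration 3: 3 new —
  {p}  = {q, r, s, t}ᶜ
  {q}  = {p, r, s, t}ᶜ
  {r}  = {p, q, s, t}ᶜ
  [14 total]
Iteration 4: 2 new —
  {p, q}  = {q} ∪ {p}
  {r, s, t}  = {s, t} ∪ {r}
  [16 total]
Iteration 5: stable.

Therefore σ(𝒞) = { {}, {p}, {q}, {r}, {p, q}, {p, r}, {q, r}, {s, t}, {p, q, r}, {p, s, t}, {q, s, t}, {r, s, t}, {p, q, s, t}, {p, r, s, t}, {q, r, s, t}, Ω } (|σ(𝒞)| = 16).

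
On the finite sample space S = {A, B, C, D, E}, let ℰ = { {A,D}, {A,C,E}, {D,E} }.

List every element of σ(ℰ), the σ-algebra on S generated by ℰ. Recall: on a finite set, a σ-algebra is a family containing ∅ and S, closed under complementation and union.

Seed the family with ℰ together with ∅ and S: { ∅, {A,D}, {D,E}, {A,C,E}, S }.
Round 1 adds 5:
  {B,D}  = S∖{A,C,E}
  {A,B,C}  = S∖{D,E}
  {A,D,E}  = {D,E} ∪ {A,D}
  {B,C,E}  = S∖{A,D}
  {A,C,D,E}  = {D,E} ∪ {A,C,E}
  (now 10)
Round 2. New:
  {B}  = S∖{A,C,D,E}
  {B,C}  = S∖{A,D,E}
  {A,B,D}  = {A,D} ∪ {B,D}
  {B,D,E}  = {D,E} ∪ {B,D}
  {A,B,C,D}  = {A,B,C} ∪ {A,D}
  {A,B,C,E}  = {A,B,C} ∪ {A,C,E}
  {A,B,D,E}  = {A,D,E} ∪ {B,D}
  {B,C,D,E}  = {D,E} ∪ {B,C,E}
  (now 18)
Round 3. New:
  {A}  = S∖{B,C,D,E}
  {C}  = S∖{A,B,D,E}
  {D}  = S∖{A,B,C,E}
  {E}  = S∖{A,B,C,D}
  {A,C}  = S∖{B,D,E}
  {C,E}  = S∖{A,B,D}
  {B,C,D}  = {B,C} ∪ {B,D}
  (now 25)
Round 4 adds 6:
  {A,B}  = {B} ∪ {A}
  {A,E}  = S∖{B,C,D}
  {B,E}  = {B} ∪ {E}
  {C,D}  = {C} ∪ {D}
  {A,C,D}  = {C} ∪ {A,D}
  {C,D,E}  = {D,E} ∪ {C}
  (now 31)
Round 5: +1 →
  {A,B,E}  = S∖{C,D}
  (now 32)
Round 6: stable.

σ(ℰ) = { ∅, {A}, {B}, {C}, {D}, {E}, {A,B}, {A,C}, {A,D}, {A,E}, {B,C}, {B,D}, {B,E}, {C,D}, {C,E}, {D,E}, {A,B,C}, {A,B,D}, {A,B,E}, {A,C,D}, {A,C,E}, {A,D,E}, {B,C,D}, {B,C,E}, {B,D,E}, {C,D,E}, {A,B,C,D}, {A,B,C,E}, {A,B,D,E}, {A,C,D,E}, {B,C,D,E}, S }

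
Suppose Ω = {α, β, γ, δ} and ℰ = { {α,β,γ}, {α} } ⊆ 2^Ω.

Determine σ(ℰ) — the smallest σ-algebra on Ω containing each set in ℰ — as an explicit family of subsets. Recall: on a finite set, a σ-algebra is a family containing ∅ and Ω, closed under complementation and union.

Begin from { {}, {α}, {α,β,γ}, Ω } (that is, ℰ plus ∅ and Ω).
Step 1 adds 2:
  {δ}  = Ω∖{α,β,γ}
  {β,γ,δ}  = Ω∖{α}
Step 2 (1 new):
  {α,δ}  = {δ} ∪ {α}
Step 3. New:
  {β,γ}  = Ω∖{α,δ}
Step 4: no new sets; the family is a σ-algebra.

|σ(ℰ)| = 8.  σ(ℰ) = { {}, {α}, {δ}, {α,δ}, {β,γ}, {α,β,γ}, {β,γ,δ}, Ω }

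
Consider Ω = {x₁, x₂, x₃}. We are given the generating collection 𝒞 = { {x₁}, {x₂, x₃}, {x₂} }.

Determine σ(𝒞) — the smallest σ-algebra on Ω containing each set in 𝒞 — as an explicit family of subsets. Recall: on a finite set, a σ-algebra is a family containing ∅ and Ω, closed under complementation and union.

|σ(𝒞)| = 8.  σ(𝒞) = { {}, {x₁}, {x₂}, {x₃}, {x₁, x₂}, {x₁, x₃}, {x₂, x₃}, Ω }

Trace:
Seed the family with 𝒞 together with ∅ and Ω: { {}, {x₁}, {x₂}, {x₂, x₃}, Ω }.
Pass 1 adds 2:
  {x₁, x₂}  = {x₂} ∪ {x₁}
  {x₁, x₃}  = Ω∖{x₂}
  (now 7)
Pass 2: +1 →
  {x₃}  = Ω∖{x₁, x₂}
  (now 8)
After Pass 3 the family is unchanged; done.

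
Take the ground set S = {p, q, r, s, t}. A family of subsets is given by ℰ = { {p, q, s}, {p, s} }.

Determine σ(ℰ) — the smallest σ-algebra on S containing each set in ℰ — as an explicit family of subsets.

σ(ℰ) = { {}, {q}, {p, s}, {r, t}, {p, q, s}, {q, r, t}, {p, r, s, t}, S }

Trace:
Begin from { {}, {p, s}, {p, q, s}, S } (that is, ℰ plus ∅ and S).
Iteration 1: +2 →
  {r, t}  = {p, q, s}ᶜ
  {q, r, t}  = {p, s}ᶜ
  |family| = 6
Iteration 2. New:
  {p, r, s, t}  = {p, s} ∪ {r, t}
  |family| = 7
Iteration 3 (1 new):
  {q}  = {p, r, s, t}ᶜ
  |family| = 8
Iteration 4: stable.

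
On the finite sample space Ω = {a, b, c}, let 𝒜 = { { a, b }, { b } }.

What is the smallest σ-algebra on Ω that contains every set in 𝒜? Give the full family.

Seed the family with 𝒜 together with ∅ and Ω: { {}, { b }, { a, b }, Ω }.
Iteration 1 adds 2:
  { c }  = Ω∖{ a, b }
  { a, c }  = Ω∖{ b }
  |family| = 6
Iteration 2 adds 1:
  { b, c }  = { c } ∪ { b }
  |family| = 7
Iteration 3: +1 →
  { a }  = Ω∖{ b, c }
  |family| = 8
Iteration 4 adds nothing — fixpoint reached.

Therefore σ(𝒜) = { {}, { a }, { b }, { c }, { a, b }, { a, c }, { b, c }, Ω } (|σ(𝒜)| = 8).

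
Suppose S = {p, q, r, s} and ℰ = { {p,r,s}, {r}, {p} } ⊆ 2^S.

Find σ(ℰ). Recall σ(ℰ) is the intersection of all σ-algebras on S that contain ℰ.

Seed the family with ℰ together with ∅ and S: { {}, {p}, {r}, {p,r,s}, S }.
Pass 1: 4 new —
  {q}  = ᶜ of {p,r,s}
  {p,r}  = {r} ∪ {p}
  {p,q,s}  = ᶜ of {r}
  {q,r,s}  = ᶜ of {p}
  (now 9)
Pass 2. New:
  {p,q}  = {q} ∪ {p}
  {q,r}  = {q} ∪ {r}
  {q,s}  = ᶜ of {p,r}
  {p,q,r}  = {q} ∪ {p,r}
  (now 13)
Pass 3: 3 new —
  {s}  = ᶜ of {p,q,r}
  {p,s}  = ᶜ of {q,r}
  {r,s}  = ᶜ of {p,q}
  (now 16)
Pass 4 adds nothing — fixpoint reached.

σ(ℰ) = { {}, {p}, {q}, {r}, {s}, {p,q}, {p,r}, {p,s}, {q,r}, {q,s}, {r,s}, {p,q,r}, {p,q,s}, {p,r,s}, {q,r,s}, S }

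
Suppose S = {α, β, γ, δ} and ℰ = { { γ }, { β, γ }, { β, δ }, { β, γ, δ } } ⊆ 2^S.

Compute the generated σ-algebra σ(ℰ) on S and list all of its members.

σ(ℰ) = { {}, { α }, { β }, { γ }, { δ }, { α, β }, { α, γ }, { α, δ }, { β, γ }, { β, δ }, { γ, δ }, { α, β, γ }, { α, β, δ }, { α, γ, δ }, { β, γ, δ }, S }

Working:
Seed the family with ℰ together with ∅ and S: { {}, { γ }, { β, γ }, { β, δ }, { β, γ, δ }, S }.
Iteration 1 (4 new):
  { α }  = ᶜ of { β, γ, δ }
  { α, γ }  = ᶜ of { β, δ }
  { α, δ }  = ᶜ of { β, γ }
  { α, β, δ }  = ᶜ of { γ }
Iteration 2 (2 new):
  { α, β, γ }  = { β, γ } ∪ { α, γ }
  { α, γ, δ }  = { γ } ∪ { α, δ }
Iteration 3: +2 →
  { β }  = ᶜ of { α, γ, δ }
  { δ }  = ᶜ of { α, β, γ }
Iteration 4 (2 new):
  { α, β }  = { β } ∪ { α }
  { γ, δ }  = { γ } ∪ { δ }
Iteration 5 adds nothing — fixpoint reached.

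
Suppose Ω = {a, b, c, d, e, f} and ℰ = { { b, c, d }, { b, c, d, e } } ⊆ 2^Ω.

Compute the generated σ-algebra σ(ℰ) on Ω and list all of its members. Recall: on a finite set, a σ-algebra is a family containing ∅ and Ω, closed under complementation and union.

Seed the family with ℰ together with ∅ and Ω: { {  }, { b, c, d }, { b, c, d, e }, Ω }.
Step 1: 2 new —
  { a, f }  = { b, c, d, e }ᶜ
  { a, e, f }  = { b, c, d }ᶜ
  — 6 sets.
Step 2. New:
  { a, b, c, d, f }  = { b, c, d } ∪ { a, f }
  — 7 sets.
Step 3 adds 1:
  { e }  = { a, b, c, d, f }ᶜ
  — 8 sets.
Step 4 adds nothing — fixpoint reached.

Hence σ(ℰ) has 8 members: { {  }, { e }, { a, f }, { a, e, f }, { b, c, d }, { b, c, d, e }, { a, b, c, d, f }, Ω }.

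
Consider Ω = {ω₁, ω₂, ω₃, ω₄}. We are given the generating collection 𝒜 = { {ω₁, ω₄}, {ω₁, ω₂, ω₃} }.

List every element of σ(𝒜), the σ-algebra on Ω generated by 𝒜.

σ(𝒜) = { {}, {ω₁}, {ω₄}, {ω₁, ω₄}, {ω₂, ω₃}, {ω₁, ω₂, ω₃}, {ω₂, ω₃, ω₄}, Ω }

Working:
Initial family (4 sets): { {}, {ω₁, ω₄}, {ω₁, ω₂, ω₃}, Ω }.
Round 1 adds 2:
  {ω₄}  = Ω∖{ω₁, ω₂, ω₃}
  {ω₂, ω₃}  = Ω∖{ω₁, ω₄}
  [6 total]
Round 2: +1 →
  {ω₂, ω₃, ω₄}  = {ω₂, ω₃} ∪ {ω₄}
  [7 total]
Round 3: 1 new —
  {ω₁}  = Ω∖{ω₂, ω₃, ω₄}
  [8 total]
Round 4: stable.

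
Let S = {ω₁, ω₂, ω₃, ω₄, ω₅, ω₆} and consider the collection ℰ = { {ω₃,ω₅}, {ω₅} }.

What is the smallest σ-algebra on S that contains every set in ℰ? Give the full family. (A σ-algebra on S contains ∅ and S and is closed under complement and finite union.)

|σ(ℰ)| = 8.  σ(ℰ) = { {}, {ω₃}, {ω₅}, {ω₃,ω₅}, {ω₁,ω₂,ω₄,ω₆}, {ω₁,ω₂,ω₃,ω₄,ω₆}, {ω₁,ω₂,ω₄,ω₅,ω₆}, S }

Trace:
Take S₀ = ℰ ∪ {∅, S} = { {}, {ω₅}, {ω₃,ω₅}, S }.
Iteration 1: 2 new —
  {ω₁,ω₂,ω₄,ω₆}  = complement {ω₃,ω₅}
  {ω₁,ω₂,ω₃,ω₄,ω₆}  = complement {ω₅}
  [6 total]
Iteration 2: 1 new —
  {ω₁,ω₂,ω₄,ω₅,ω₆}  = {ω₁,ω₂,ω₄,ω₆} ∪ {ω₅}
  [7 total]
Iteration 3 adds 1:
  {ω₃}  = complement {ω₁,ω₂,ω₄,ω₅,ω₆}
  [8 total]
Iteration 4: no new sets; the family is a σ-algebra.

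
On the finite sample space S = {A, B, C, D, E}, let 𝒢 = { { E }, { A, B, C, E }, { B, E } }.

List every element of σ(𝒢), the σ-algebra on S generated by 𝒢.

|σ(𝒢)| = 16.  σ(𝒢) = { {  }, { B }, { D }, { E }, { A, C }, { B, D }, { B, E }, { D, E }, { A, B, C }, { A, C, D }, { A, C, E }, { B, D, E }, { A, B, C, D }, { A, B, C, E }, { A, C, D, E }, S }

Trace:
Begin from { {  }, { E }, { B, E }, { A, B, C, E }, S } (that is, 𝒢 plus ∅ and S).
Pass 1: 3 new —
  { D }  = { A, B, C, E }ᶜ
  { A, C, D }  = { B, E }ᶜ
  { A, B, C, D }  = { E }ᶜ
  — 8 sets.
Pass 2: 3 new —
  { D, E }  = { D } ∪ { E }
  { B, D, E }  = { D } ∪ { B, E }
  { A, C, D, E }  = { A, C, D } ∪ { E }
  — 11 sets.
Pass 3 (3 new):
  { B }  = { A, C, D, E }ᶜ
  { A, C }  = { B, D, E }ᶜ
  { A, B, C }  = { D, E }ᶜ
  — 14 sets.
Pass 4 (2 new):
  { B, D }  = { D } ∪ { B }
  { A, C, E }  = { A, C } ∪ { E }
  — 16 sets.
Pass 5: no new sets; the family is a σ-algebra.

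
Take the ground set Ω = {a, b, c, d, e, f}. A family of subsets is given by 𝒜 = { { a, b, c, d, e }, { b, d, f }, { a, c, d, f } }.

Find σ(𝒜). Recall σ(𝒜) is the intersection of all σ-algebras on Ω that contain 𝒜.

Begin from { {  }, { b, d, f }, { a, c, d, f }, { a, b, c, d, e }, Ω } (that is, 𝒜 plus ∅ and Ω).
Step 1 (4 new):
  { f }  = Ω∖{ a, b, c, d, e }
  { b, e }  = Ω∖{ a, c, d, f }
  { a, c, e }  = Ω∖{ b, d, f }
  { a, b, c, d, f }  = { b, d, f } ∪ { a, c, d, f }
  |family| = 9
Step 2: 6 new —
  { e }  = Ω∖{ a, b, c, d, f }
  { b, e, f }  = { b, e } ∪ { f }
  { a, b, c, e }  = { b, e } ∪ { a, c, e }
  { a, c, e, f }  = { a, c, e } ∪ { f }
  { b, d, e, f }  = { b, d, f } ∪ { b, e }
  { a, c, d, e, f }  = { a, c, e } ∪ { a, c, d, f }
  |family| = 15
Step 3. New:
  { b }  = Ω∖{ a, c, d, e, f }
  { a, c }  = Ω∖{ b, d, e, f }
  { b, d }  = Ω∖{ a, c, e, f }
  { d, f }  = Ω∖{ a, b, c, e }
  { e, f }  = { f } ∪ { e }
  { a, c, d }  = Ω∖{ b, e, f }
  { a, b, c, e, f }  = { a, c, e, f } ∪ { b, e }
  |family| = 22
Step 4 (8 new):
  { d }  = Ω∖{ a, b, c, e, f }
  { b, f }  = { b } ∪ { f }
  { a, b, c }  = { b } ∪ { a, c }
  { a, c, f }  = { a, c } ∪ { f }
  { b, d, e }  = { b, e } ∪ { b, d }
  { d, e, f }  = { e, f } ∪ { d, f }
  { a, b, c, d }  = Ω∖{ e, f }
  { a, c, d, e }  = { a, c, e } ∪ { a, c, d }
  |family| = 30
Step 5. New:
  { d, e }  = { e } ∪ { d }
  { a, b, c, f }  = { a, b, c } ∪ { a, c, f }
  |family| = 32
Step 6 adds nothing — fixpoint reached.

Hence σ(𝒜) has 32 members: { {  }, { b }, { d }, { e }, { f }, { a, c }, { b, d }, { b, e }, { b, f }, { d, e }, { d, f }, { e, f }, { a, b, c }, { a, c, d }, { a, c, e }, { a, c, f }, { b, d, e }, { b, d, f }, { b, e, f }, { d, e, f }, { a, b, c, d }, { a, b, c, e }, { a, b, c, f }, { a, c, d, e }, { a, c, d, f }, { a, c, e, f }, { b, d, e, f }, { a, b, c, d, e }, { a, b, c, d, f }, { a, b, c, e, f }, { a, c, d, e, f }, Ω }.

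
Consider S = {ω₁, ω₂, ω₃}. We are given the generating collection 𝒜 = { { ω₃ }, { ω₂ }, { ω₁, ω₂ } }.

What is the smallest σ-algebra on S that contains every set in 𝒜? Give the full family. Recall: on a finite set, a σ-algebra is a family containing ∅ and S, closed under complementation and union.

σ(𝒜) = { ∅, { ω₁ }, { ω₂ }, { ω₃ }, { ω₁, ω₂ }, { ω₁, ω₃ }, { ω₂, ω₃ }, S }

Working:
Start: 𝒜 ∪ {∅, S} = { ∅, { ω₂ }, { ω₃ }, { ω₁, ω₂ }, S }.
Pass 1: +2 →
  { ω₁, ω₃ }  = { ω₂ }ᶜ
  { ω₂, ω₃ }  = { ω₃ } ∪ { ω₂ }
  [7 total]
Pass 2 (1 new):
  { ω₁ }  = { ω₂, ω₃ }ᶜ
  [8 total]
After Pass 3 the family is unchanged; done.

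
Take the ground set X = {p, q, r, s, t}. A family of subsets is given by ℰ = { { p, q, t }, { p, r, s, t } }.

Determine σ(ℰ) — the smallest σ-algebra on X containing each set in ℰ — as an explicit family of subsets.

Start: ℰ ∪ {∅, X} = { {}, { p, q, t }, { p, r, s, t }, X }.
Pass 1: 2 new —
  { q }  = { p, r, s, t }ᶜ
  { r, s }  = { p, q, t }ᶜ
  — 6 sets.
Pass 2: 1 new —
  { q, r, s }  = { r, s } ∪ { q }
  — 7 sets.
Pass 3 (1 new):
  { p, t }  = { q, r, s }ᶜ
  — 8 sets.
Pass 4: stable.

Hence σ(ℰ) has 8 members: { {}, { q }, { p, t }, { r, s }, { p, q, t }, { q, r, s }, { p, r, s, t }, X }.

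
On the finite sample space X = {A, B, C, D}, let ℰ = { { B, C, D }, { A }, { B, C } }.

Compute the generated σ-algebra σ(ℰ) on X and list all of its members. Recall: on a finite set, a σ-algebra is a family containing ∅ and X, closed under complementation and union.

Seed the family with ℰ together with ∅ and X: { {  }, { A }, { B, C }, { B, C, D }, X }.
Iteration 1: 2 new —
  { A, D }  = ᶜ of { B, C }
  { A, B, C }  = { B, C } ∪ { A }
  |family| = 7
Iteration 2 (1 new):
  { D }  = ᶜ of { A, B, C }
  |family| = 8
Iteration 3: closed — nothing new.

Hence σ(ℰ) has 8 members: { {  }, { A }, { D }, { A, D }, { B, C }, { A, B, C }, { B, C, D }, X }.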